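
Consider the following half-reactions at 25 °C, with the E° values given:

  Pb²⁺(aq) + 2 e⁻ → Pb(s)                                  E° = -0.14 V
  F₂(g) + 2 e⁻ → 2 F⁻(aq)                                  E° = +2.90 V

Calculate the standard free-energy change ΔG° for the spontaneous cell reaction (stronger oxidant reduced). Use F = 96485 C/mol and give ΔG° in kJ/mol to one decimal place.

F₂/F⁻ (E° = +2.90 V) is the cathode; Pb²⁺/Pb (E° = -0.14 V) is the anode, so E°cell = +3.04 V.
Balancing electrons gives n = 2 (lcm of 2 and 2).
ΔG° = −nFE° = −(2)(96485)(+3.04) = -586,629 J = -586.6 kJ/mol.

-586.6 kJ/mol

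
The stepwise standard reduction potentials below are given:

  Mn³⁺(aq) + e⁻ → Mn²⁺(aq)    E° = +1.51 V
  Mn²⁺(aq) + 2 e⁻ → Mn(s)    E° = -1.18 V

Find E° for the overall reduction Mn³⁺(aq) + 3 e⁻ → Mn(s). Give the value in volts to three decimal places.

Standard free energies of sequential steps add: ΔG°₃ = ΔG°₁ + ΔG°₂, so n₃E°₃ = n₁E°₁ + n₂E°₂.
E°₃ = (1×+1.51 + 2×-1.18) / 3 = (-0.850) / 3 = -0.283 V.
E° values themselves are not directly additive — weighting by electron count is essential.

-0.283 V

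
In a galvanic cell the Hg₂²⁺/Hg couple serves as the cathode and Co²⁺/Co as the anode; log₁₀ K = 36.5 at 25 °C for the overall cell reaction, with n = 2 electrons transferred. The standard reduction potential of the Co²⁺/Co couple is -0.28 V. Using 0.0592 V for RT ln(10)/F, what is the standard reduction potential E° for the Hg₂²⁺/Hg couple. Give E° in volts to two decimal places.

+0.80 V

E°cell = (0.0592/n)·log K = (0.0592/2)(36.5) = +1.080 V.
Since Hg₂²⁺/Hg is the cathode and Co²⁺/Co the anode, E°cell = E°(Hg₂²⁺/Hg) − E°(Co²⁺/Co).
So E°(Hg₂²⁺/Hg) = E°cell + E°(Co²⁺/Co) = +1.080 + (-0.28) = +0.80 V.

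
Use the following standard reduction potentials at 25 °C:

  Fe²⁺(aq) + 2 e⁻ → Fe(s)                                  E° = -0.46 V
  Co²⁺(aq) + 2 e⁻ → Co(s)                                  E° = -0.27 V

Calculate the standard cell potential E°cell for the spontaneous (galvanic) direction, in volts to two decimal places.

+0.19 V

The Co²⁺/Co couple has the higher reduction potential, so it is the cathode; Fe²⁺/Fe is oxidised at the anode.
E°cell = E°(cathode) − E°(anode) = (-0.27) − (-0.46) = +0.19 V.
Since E°cell > 0, the reaction is spontaneous under standard conditions.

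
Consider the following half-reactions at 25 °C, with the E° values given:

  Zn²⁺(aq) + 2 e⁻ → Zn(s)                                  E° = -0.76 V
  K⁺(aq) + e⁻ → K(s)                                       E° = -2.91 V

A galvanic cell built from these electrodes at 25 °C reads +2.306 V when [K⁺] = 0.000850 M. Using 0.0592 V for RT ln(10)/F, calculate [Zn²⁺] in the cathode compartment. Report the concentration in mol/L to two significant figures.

Zn²⁺/Zn is the cathode, K⁺/K the anode: E°cell = +2.15 V, n = 2.
Overall reaction: Zn²⁺(aq) + 2 K(s) → Zn(s) + 2 K⁺(aq); Q = [K⁺]^2/[Zn²⁺]^1.
From E = E° − (0.0592/n) log Q: log Q = (E° − E)·n/0.0592 = (+2.15 − (+2.306))·2/0.0592 = -5.2703.
So 1·log[Zn²⁺] = 2·log(0.00085) − log Q = -6.1412 − (-5.2703) = -0.8709; [Zn²⁺] = 10^(-0.8709) ≈ 0.13 M.

0.13 M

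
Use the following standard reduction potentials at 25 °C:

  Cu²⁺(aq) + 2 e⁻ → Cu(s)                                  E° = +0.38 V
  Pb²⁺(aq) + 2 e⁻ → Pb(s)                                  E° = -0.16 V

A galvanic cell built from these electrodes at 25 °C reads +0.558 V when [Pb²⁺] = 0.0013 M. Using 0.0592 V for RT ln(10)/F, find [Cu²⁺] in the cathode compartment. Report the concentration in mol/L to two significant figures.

0.0053 M

Cu²⁺/Cu is the cathode, Pb²⁺/Pb the anode: E°cell = +0.54 V, n = 2.
Overall reaction: Cu²⁺(aq) + Pb(s) → Cu(s) + Pb²⁺(aq); Q = [Pb²⁺]^1/[Cu²⁺]^1.
From E = E° − (0.0592/n) log Q: log Q = (E° − E)·n/0.0592 = (+0.54 − (+0.558))·2/0.0592 = -0.6081.
So 1·log[Cu²⁺] = 1·log(0.0013) − log Q = -2.8861 − (-0.6081) = -2.2780; [Cu²⁺] = 10^(-2.2780) ≈ 0.0053 M.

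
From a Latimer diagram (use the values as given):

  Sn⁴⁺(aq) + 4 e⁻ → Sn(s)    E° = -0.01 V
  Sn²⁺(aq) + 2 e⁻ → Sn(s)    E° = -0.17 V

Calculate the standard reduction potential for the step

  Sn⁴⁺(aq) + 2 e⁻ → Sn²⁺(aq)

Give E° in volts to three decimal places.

Sequential free energies add, so n₃E°₃ = n₁E°₁ + n₂E°₂.
With n₃ = 4, and the known step contributing 2×(-0.17) V, the unknown satisfies 2·E° = 4×(-0.01) − 2×(-0.17) = +0.300.
E° = +0.300 / 2 = +0.150 V.

+0.150 V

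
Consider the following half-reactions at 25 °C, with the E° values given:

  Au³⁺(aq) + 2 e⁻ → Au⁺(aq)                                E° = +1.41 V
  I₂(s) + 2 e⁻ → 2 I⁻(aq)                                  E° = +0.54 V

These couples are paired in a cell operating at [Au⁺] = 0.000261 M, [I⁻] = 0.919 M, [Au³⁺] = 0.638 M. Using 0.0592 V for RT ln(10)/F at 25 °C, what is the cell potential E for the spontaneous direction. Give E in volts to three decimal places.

+0.968 V

Au³⁺/Au⁺ is the cathode (higher E°), I₂/I⁻ the anode: E°cell = +1.41 − (+0.54) = +0.87 V, n = 2.
Overall: Au³⁺(aq) + 2 I⁻(aq) → Au⁺(aq) + I₂(s)
Q = [Au⁺] / ([Au³⁺]·[I⁻]^2); log Q = -3.315.
E = E° − (0.0592/n) log Q = +0.87 − (0.0592/2)(-3.315) = +0.968 V.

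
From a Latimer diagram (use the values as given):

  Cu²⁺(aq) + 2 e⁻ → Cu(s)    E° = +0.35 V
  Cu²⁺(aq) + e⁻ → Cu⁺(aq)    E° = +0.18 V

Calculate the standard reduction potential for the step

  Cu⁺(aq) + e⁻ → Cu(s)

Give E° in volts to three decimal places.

Sequential free energies add, so n₃E°₃ = n₁E°₁ + n₂E°₂.
With n₃ = 2, and the known step contributing 1×(+0.18) V, the unknown satisfies 1·E° = 2×(+0.35) − 1×(+0.18) = +0.520.
E° = +0.520 / 1 = +0.520 V.

+0.520 V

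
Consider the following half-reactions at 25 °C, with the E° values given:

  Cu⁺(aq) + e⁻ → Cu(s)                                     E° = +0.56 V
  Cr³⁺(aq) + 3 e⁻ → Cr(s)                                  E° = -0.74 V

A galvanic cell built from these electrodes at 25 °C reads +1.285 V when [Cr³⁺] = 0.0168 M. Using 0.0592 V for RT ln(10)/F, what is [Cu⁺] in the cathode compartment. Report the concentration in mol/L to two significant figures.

Cu⁺/Cu is the cathode, Cr³⁺/Cr the anode: E°cell = +1.30 V, n = 3.
Overall reaction: 3 Cu⁺(aq) + Cr(s) → 3 Cu(s) + Cr³⁺(aq); Q = [Cr³⁺]^1/[Cu⁺]^3.
From E = E° − (0.0592/n) log Q: log Q = (E° − E)·n/0.0592 = (+1.30 − (+1.285))·3/0.0592 = 0.7601.
So 3·log[Cu⁺] = 1·log(0.0168) − log Q = -1.7747 − (0.7601) = -2.5348; log[Cu⁺] = -2.5348 / 3 = -0.8449; [Cu⁺] = 10^(-0.8449) ≈ 0.14 M.

0.14 M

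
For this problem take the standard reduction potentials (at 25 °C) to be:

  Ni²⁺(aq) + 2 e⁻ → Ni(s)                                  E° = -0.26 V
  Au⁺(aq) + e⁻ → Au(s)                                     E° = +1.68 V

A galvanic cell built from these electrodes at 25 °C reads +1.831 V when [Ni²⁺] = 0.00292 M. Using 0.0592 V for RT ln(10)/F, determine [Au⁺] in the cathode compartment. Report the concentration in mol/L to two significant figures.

Au⁺/Au is the cathode, Ni²⁺/Ni the anode: E°cell = +1.94 V, n = 2.
Overall reaction: 2 Au⁺(aq) + Ni(s) → 2 Au(s) + Ni²⁺(aq); Q = [Ni²⁺]^1/[Au⁺]^2.
From E = E° − (0.0592/n) log Q: log Q = (E° − E)·n/0.0592 = (+1.94 − (+1.831))·2/0.0592 = 3.6824.
So 2·log[Au⁺] = 1·log(0.00292) − log Q = -2.5346 − (3.6824) = -6.2170; log[Au⁺] = -6.2170 / 2 = -3.1085; [Au⁺] = 10^(-3.1085) ≈ 0.00078 M.

0.00078 M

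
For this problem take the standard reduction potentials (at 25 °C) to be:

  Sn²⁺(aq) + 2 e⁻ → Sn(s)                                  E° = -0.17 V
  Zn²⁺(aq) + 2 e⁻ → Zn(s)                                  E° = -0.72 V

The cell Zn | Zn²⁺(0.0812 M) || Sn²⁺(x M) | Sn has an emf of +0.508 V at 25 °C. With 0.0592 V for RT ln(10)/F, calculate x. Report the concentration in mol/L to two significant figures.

Sn²⁺/Sn is the cathode, Zn²⁺/Zn the anode: E°cell = +0.55 V, n = 2.
Overall reaction: Sn²⁺(aq) + Zn(s) → Sn(s) + Zn²⁺(aq); Q = [Zn²⁺]^1/[Sn²⁺]^1.
From E = E° − (0.0592/n) log Q: log Q = (E° − E)·n/0.0592 = (+0.55 − (+0.508))·2/0.0592 = 1.4189.
So 1·log[Sn²⁺] = 1·log(0.0812) − log Q = -1.0904 − (1.4189) = -2.5093; [Sn²⁺] = 10^(-2.5093) ≈ 0.0031 M.

0.0031 M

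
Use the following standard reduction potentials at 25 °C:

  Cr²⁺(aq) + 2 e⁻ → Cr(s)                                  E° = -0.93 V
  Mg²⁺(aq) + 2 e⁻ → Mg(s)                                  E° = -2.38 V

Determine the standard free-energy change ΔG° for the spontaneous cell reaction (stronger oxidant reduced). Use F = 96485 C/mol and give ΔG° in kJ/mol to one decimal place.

Cr²⁺/Cr (E° = -0.93 V) is the cathode; Mg²⁺/Mg (E° = -2.38 V) is the anode, so E°cell = +1.45 V.
Balancing electrons gives n = 2 (lcm of 2 and 2).
ΔG° = −nFE° = −(2)(96485)(+1.45) = -279,806 J = -279.8 kJ/mol.

-279.8 kJ/mol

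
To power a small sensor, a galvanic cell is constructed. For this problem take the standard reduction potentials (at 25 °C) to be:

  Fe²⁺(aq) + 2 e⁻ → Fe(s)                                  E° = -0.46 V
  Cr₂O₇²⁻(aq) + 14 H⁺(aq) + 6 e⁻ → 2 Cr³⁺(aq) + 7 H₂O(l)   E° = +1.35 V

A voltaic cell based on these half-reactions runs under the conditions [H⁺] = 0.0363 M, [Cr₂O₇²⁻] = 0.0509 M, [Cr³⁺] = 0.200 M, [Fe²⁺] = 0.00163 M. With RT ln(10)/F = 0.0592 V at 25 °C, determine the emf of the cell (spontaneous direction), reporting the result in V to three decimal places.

Cr₂O₇²⁻/Cr³⁺ is the cathode (higher E°), Fe²⁺/Fe the anode: E°cell = +1.35 − (-0.46) = +1.81 V, n = 6.
Overall: Cr₂O₇²⁻(aq) + 14 H⁺(aq) + 3 Fe(s) → 2 Cr³⁺(aq) + 7 H₂O(l) + 3 Fe²⁺(aq)
Q = [Cr³⁺]^2·[Fe²⁺]^3 / ([Cr₂O₇²⁻]·[H⁺]^14); log Q = 11.693.
E = E° − (0.0592/n) log Q = +1.81 − (0.0592/6)(11.693) = +1.695 V.

+1.695 V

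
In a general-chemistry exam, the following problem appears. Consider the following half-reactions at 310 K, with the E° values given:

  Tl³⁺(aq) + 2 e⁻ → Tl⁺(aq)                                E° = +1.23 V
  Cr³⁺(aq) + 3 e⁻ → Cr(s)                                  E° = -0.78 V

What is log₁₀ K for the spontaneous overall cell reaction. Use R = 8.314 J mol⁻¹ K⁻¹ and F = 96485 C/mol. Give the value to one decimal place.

196.1

Cathode: Tl³⁺/Tl⁺; anode: Cr³⁺/Cr. E°cell = (+1.23) − (-0.78) = +2.01 V, with n = 6.
ΔG° = −nFE° = −RT ln K, so ln K = nFE°/(RT) = (6)(96485)(+2.01) / ((8.314)(310)) = 451.477.
log₁₀ K = 451.477 / ln 10 = 196.1.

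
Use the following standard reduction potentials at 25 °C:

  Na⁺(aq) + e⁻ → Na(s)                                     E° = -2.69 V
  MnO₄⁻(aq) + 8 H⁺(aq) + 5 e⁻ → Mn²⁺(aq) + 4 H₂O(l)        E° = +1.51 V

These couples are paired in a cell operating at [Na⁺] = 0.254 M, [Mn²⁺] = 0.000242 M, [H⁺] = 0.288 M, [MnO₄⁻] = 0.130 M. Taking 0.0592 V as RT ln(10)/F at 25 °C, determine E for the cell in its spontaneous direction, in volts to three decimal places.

MnO₄⁻/Mn²⁺ is the cathode (higher E°), Na⁺/Na the anode: E°cell = +1.51 − (-2.69) = +4.20 V, n = 5.
Overall: MnO₄⁻(aq) + 8 H⁺(aq) + 5 Na(s) → Mn²⁺(aq) + 4 H₂O(l) + 5 Na⁺(aq)
Q = [Mn²⁺]·[Na⁺]^5 / ([MnO₄⁻]·[H⁺]^8); log Q = -1.381.
E = E° − (0.0592/n) log Q = +4.20 − (0.0592/5)(-1.381) = +4.216 V.

+4.216 V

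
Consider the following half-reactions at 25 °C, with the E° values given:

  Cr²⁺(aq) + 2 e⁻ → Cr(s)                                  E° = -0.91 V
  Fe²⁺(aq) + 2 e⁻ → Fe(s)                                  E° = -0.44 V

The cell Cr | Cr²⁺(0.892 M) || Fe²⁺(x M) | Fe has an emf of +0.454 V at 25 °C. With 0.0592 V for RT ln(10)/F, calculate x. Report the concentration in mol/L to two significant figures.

Fe²⁺/Fe is the cathode, Cr²⁺/Cr the anode: E°cell = +0.47 V, n = 2.
Overall reaction: Fe²⁺(aq) + Cr(s) → Fe(s) + Cr²⁺(aq); Q = [Cr²⁺]^1/[Fe²⁺]^1.
From E = E° − (0.0592/n) log Q: log Q = (E° − E)·n/0.0592 = (+0.47 − (+0.454))·2/0.0592 = 0.5405.
So 1·log[Fe²⁺] = 1·log(0.892) − log Q = -0.0496 − (0.5405) = -0.5901; [Fe²⁺] = 10^(-0.5901) ≈ 0.26 M.

0.26 M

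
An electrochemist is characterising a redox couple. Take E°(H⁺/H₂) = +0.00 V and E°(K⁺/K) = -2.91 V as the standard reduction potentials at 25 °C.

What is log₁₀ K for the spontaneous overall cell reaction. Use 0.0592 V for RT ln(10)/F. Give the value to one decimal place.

98.3

Cathode: H⁺/H₂; anode: K⁺/K. E°cell = +2.91 V, n = 2.
log K = nE°cell / 0.0592 = (2)(+2.91) / 0.0592 = 98.3.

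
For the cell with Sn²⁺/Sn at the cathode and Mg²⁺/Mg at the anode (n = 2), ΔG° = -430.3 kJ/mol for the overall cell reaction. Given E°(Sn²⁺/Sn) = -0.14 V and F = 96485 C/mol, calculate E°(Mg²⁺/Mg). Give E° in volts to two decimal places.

-2.37 V

E°cell = −ΔG°/(nF) = −(-430.3×10³)/((2)(96485)) = +2.230 V.
Since Sn²⁺/Sn is the cathode and Mg²⁺/Mg the anode, E°cell = E°(Sn²⁺/Sn) − E°(Mg²⁺/Mg).
So E°(Mg²⁺/Mg) = E°(Sn²⁺/Sn) − E°cell = (-0.14) − (+2.230) = -2.37 V.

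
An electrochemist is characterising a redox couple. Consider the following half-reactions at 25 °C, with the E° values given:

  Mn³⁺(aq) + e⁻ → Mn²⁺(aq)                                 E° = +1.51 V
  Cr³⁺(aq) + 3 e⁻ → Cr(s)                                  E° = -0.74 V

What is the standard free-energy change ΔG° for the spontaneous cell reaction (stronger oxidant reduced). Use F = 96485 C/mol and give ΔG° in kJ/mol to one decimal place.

-651.3 kJ/mol

Mn³⁺/Mn²⁺ (E° = +1.51 V) is the cathode; Cr³⁺/Cr (E° = -0.74 V) is the anode, so E°cell = +2.25 V.
Balancing electrons gives n = 3 (lcm of 1 and 3).
ΔG° = −nFE° = −(3)(96485)(+2.25) = -651,274 J = -651.3 kJ/mol.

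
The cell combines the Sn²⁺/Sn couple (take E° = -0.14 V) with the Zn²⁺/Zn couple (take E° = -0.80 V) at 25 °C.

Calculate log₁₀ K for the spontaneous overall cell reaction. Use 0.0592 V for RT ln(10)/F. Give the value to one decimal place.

22.3

Cathode: Sn²⁺/Sn; anode: Zn²⁺/Zn. E°cell = +0.66 V, n = 2.
log K = nE°cell / 0.0592 = (2)(+0.66) / 0.0592 = 22.3.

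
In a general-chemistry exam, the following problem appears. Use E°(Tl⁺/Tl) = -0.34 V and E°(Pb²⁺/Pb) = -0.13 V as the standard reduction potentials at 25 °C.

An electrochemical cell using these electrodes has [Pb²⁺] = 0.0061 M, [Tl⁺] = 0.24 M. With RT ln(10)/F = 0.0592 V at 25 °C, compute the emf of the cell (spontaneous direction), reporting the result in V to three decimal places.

Pb²⁺/Pb is the cathode (higher E°), Tl⁺/Tl the anode: E°cell = -0.13 − (-0.34) = +0.21 V, n = 2.
Overall: Pb²⁺(aq) + 2 Tl(s) → Pb(s) + 2 Tl⁺(aq)
Q = [Tl⁺]^2 / ([Pb²⁺]); log Q = 0.975.
E = E° − (0.0592/n) log Q = +0.21 − (0.0592/2)(0.975) = +0.181 V.

+0.181 V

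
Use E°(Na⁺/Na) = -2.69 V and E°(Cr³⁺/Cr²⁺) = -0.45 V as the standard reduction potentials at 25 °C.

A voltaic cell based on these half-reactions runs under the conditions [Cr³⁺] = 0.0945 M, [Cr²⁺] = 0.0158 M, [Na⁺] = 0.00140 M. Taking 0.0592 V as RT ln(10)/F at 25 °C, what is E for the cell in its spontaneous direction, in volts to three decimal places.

Cr³⁺/Cr²⁺ is the cathode (higher E°), Na⁺/Na the anode: E°cell = -0.45 − (-2.69) = +2.24 V, n = 1.
Overall: Cr³⁺(aq) + Na(s) → Cr²⁺(aq) + Na⁺(aq)
Q = [Cr²⁺]·[Na⁺] / ([Cr³⁺]); log Q = -3.631.
E = E° − (0.0592/n) log Q = +2.24 − (0.0592/1)(-3.631) = +2.455 V.

+2.455 V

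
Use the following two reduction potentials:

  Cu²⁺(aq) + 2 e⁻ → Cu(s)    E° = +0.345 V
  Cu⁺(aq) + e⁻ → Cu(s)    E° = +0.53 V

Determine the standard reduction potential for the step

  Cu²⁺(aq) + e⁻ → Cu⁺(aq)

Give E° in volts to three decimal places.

Sequential free energies add, so n₃E°₃ = n₁E°₁ + n₂E°₂.
With n₃ = 2, and the known step contributing 1×(+0.53) V, the unknown satisfies 1·E° = 2×(+0.345) − 1×(+0.53) = +0.160.
E° = +0.160 / 1 = +0.160 V.

+0.160 V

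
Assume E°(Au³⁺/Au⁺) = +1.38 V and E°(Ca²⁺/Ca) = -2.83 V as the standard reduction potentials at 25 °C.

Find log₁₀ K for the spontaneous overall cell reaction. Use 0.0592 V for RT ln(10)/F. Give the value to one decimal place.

Cathode: Au³⁺/Au⁺; anode: Ca²⁺/Ca. E°cell = +4.21 V, n = 2.
log K = nE°cell / 0.0592 = (2)(+4.21) / 0.0592 = 142.2.

142.2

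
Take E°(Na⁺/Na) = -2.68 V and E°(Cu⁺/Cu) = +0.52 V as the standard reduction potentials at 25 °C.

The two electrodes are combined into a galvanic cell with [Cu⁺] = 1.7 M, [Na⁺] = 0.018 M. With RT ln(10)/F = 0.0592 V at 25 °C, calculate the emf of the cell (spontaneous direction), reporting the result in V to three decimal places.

+3.317 V

Cu⁺/Cu is the cathode (higher E°), Na⁺/Na the anode: E°cell = +0.52 − (-2.68) = +3.20 V, n = 1.
Overall: Cu⁺(aq) + Na(s) → Cu(s) + Na⁺(aq)
Q = [Na⁺] / ([Cu⁺]); log Q = -1.975.
E = E° − (0.0592/n) log Q = +3.20 − (0.0592/1)(-1.975) = +3.317 V.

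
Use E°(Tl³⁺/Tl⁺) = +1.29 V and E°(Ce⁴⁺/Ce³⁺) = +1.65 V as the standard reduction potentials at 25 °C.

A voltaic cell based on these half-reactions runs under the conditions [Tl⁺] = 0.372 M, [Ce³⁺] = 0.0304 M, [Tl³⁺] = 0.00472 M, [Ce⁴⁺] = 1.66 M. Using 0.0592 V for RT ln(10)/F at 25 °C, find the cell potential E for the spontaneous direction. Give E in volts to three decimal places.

+0.519 V

Ce⁴⁺/Ce³⁺ is the cathode (higher E°), Tl³⁺/Tl⁺ the anode: E°cell = +1.65 − (+1.29) = +0.36 V, n = 2.
Overall: 2 Ce⁴⁺(aq) + Tl⁺(aq) → 2 Ce³⁺(aq) + Tl³⁺(aq)
Q = [Ce³⁺]^2·[Tl³⁺] / ([Ce⁴⁺]^2·[Tl⁺]); log Q = -5.371.
E = E° − (0.0592/n) log Q = +0.36 − (0.0592/2)(-5.371) = +0.519 V.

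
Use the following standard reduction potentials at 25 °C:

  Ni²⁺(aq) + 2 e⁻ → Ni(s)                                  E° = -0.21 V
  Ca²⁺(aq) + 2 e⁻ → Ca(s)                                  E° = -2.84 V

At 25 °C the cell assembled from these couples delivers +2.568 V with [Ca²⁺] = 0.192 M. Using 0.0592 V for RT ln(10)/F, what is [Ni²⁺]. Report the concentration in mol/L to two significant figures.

Ni²⁺/Ni is the cathode, Ca²⁺/Ca the anode: E°cell = +2.63 V, n = 2.
Overall reaction: Ni²⁺(aq) + Ca(s) → Ni(s) + Ca²⁺(aq); Q = [Ca²⁺]^1/[Ni²⁺]^1.
From E = E° − (0.0592/n) log Q: log Q = (E° − E)·n/0.0592 = (+2.63 − (+2.568))·2/0.0592 = 2.0946.
So 1·log[Ni²⁺] = 1·log(0.192) − log Q = -0.7167 − (2.0946) = -2.8113; [Ni²⁺] = 10^(-2.8113) ≈ 0.0015 M.

0.0015 M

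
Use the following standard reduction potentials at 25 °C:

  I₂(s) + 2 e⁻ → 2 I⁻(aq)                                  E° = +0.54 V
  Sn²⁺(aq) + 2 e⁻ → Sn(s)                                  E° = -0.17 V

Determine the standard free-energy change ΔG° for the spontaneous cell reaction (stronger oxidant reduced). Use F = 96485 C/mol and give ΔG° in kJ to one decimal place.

I₂/I⁻ (E° = +0.54 V) is the cathode; Sn²⁺/Sn (E° = -0.17 V) is the anode, so E°cell = +0.71 V.
Balancing electrons gives n = 2 (lcm of 2 and 2).
ΔG° = −nFE° = −(2)(96485)(+0.71) = -137,009 J = -137.0 kJ.

-137.0 kJ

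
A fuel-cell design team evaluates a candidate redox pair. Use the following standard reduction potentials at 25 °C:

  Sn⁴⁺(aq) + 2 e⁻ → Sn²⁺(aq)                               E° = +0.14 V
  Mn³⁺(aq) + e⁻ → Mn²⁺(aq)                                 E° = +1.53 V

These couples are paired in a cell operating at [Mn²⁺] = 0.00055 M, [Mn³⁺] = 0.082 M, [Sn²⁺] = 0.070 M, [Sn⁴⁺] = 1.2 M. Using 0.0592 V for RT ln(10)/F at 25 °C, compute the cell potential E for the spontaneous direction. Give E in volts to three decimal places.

+1.482 V

Mn³⁺/Mn²⁺ is the cathode (higher E°), Sn⁴⁺/Sn²⁺ the anode: E°cell = +1.53 − (+0.14) = +1.39 V, n = 2.
Overall: 2 Mn³⁺(aq) + Sn²⁺(aq) → 2 Mn²⁺(aq) + Sn⁴⁺(aq)
Q = [Mn²⁺]^2·[Sn⁴⁺] / ([Mn³⁺]^2·[Sn²⁺]); log Q = -3.113.
E = E° − (0.0592/n) log Q = +1.39 − (0.0592/2)(-3.113) = +1.482 V.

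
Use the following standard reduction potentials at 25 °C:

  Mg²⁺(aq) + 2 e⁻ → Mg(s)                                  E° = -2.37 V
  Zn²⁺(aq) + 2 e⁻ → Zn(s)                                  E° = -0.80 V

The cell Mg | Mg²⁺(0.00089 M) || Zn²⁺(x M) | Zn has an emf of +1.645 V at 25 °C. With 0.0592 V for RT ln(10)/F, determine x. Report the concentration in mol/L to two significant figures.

Zn²⁺/Zn is the cathode, Mg²⁺/Mg the anode: E°cell = +1.57 V, n = 2.
Overall reaction: Zn²⁺(aq) + Mg(s) → Zn(s) + Mg²⁺(aq); Q = [Mg²⁺]^1/[Zn²⁺]^1.
From E = E° − (0.0592/n) log Q: log Q = (E° − E)·n/0.0592 = (+1.57 − (+1.645))·2/0.0592 = -2.5338.
So 1·log[Zn²⁺] = 1·log(0.00089) − log Q = -3.0506 − (-2.5338) = -0.5168; [Zn²⁺] = 10^(-0.5168) ≈ 0.30 M.

0.30 M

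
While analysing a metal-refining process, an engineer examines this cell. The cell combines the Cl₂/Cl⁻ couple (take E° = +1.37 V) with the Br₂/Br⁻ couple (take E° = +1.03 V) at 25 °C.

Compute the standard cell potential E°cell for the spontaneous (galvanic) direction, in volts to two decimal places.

The Cl₂/Cl⁻ couple has the higher reduction potential, so it is the cathode; Br₂/Br⁻ is oxidised at the anode.
E°cell = E°(cathode) − E°(anode) = (+1.37) − (+1.03) = +0.34 V.
Since E°cell > 0, the reaction is spontaneous under standard conditions.

+0.34 V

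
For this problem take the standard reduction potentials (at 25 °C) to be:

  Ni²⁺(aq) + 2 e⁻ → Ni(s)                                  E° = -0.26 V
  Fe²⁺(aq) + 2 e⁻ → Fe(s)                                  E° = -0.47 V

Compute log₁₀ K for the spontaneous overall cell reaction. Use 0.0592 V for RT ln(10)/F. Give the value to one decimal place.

7.1

Cathode: Ni²⁺/Ni; anode: Fe²⁺/Fe. E°cell = +0.21 V, n = 2.
log K = nE°cell / 0.0592 = (2)(+0.21) / 0.0592 = 7.1.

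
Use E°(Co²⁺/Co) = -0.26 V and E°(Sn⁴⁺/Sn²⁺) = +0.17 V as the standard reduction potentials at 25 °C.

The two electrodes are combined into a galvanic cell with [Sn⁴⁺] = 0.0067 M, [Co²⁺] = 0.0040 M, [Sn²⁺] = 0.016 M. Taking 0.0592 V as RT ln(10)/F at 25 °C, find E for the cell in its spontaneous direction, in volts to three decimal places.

+0.490 V

Sn⁴⁺/Sn²⁺ is the cathode (higher E°), Co²⁺/Co the anode: E°cell = +0.17 − (-0.26) = +0.43 V, n = 2.
Overall: Sn⁴⁺(aq) + Co(s) → Sn²⁺(aq) + Co²⁺(aq)
Q = [Sn²⁺]·[Co²⁺] / ([Sn⁴⁺]); log Q = -2.020.
E = E° − (0.0592/n) log Q = +0.43 − (0.0592/2)(-2.020) = +0.490 V.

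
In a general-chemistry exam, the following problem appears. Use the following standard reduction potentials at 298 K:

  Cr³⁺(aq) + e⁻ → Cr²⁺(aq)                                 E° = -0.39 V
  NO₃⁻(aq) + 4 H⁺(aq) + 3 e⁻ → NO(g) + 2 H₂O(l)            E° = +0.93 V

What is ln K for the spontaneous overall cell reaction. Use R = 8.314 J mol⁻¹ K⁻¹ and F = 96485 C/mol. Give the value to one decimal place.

154.2

Cathode: NO₃⁻/NO; anode: Cr³⁺/Cr²⁺. E°cell = (+0.93) − (-0.39) = +1.32 V, with n = 3.
ΔG° = −nFE° = −RT ln K, so ln K = nFE°/(RT) = (3)(96485)(+1.32) / ((8.314)(298)) = 154.216.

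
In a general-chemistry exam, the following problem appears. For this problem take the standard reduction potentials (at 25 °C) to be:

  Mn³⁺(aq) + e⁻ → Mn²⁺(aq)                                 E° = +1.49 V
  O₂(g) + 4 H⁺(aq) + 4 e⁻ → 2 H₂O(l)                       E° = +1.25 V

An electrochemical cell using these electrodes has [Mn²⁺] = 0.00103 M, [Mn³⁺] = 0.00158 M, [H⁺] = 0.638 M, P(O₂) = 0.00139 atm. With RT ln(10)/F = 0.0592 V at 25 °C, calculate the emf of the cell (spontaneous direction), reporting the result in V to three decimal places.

Mn³⁺/Mn²⁺ is the cathode (higher E°), O₂/H₂O the anode: E°cell = +1.49 − (+1.25) = +0.24 V, n = 4.
Overall: 4 Mn³⁺(aq) + 2 H₂O(l) → 4 Mn²⁺(aq) + O₂(g) + 4 H⁺(aq)
Q = [Mn²⁺]^4·P(O₂)·[H⁺]^4 / ([Mn³⁺]^4); log Q = -4.381.
E = E° − (0.0592/n) log Q = +0.24 − (0.0592/4)(-4.381) = +0.305 V.

+0.305 V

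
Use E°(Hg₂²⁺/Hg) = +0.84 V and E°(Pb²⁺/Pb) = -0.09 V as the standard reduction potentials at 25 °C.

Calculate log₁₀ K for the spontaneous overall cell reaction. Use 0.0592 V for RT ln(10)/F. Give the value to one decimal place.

31.4

Cathode: Hg₂²⁺/Hg; anode: Pb²⁺/Pb. E°cell = +0.93 V, n = 2.
log K = nE°cell / 0.0592 = (2)(+0.93) / 0.0592 = 31.4.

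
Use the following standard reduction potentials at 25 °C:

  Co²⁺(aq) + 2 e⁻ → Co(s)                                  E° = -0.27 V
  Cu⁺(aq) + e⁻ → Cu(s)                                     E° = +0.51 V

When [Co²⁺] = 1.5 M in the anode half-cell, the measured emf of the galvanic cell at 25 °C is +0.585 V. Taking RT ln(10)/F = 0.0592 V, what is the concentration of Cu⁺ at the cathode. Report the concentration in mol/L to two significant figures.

Cu⁺/Cu is the cathode, Co²⁺/Co the anode: E°cell = +0.78 V, n = 2.
Overall reaction: 2 Cu⁺(aq) + Co(s) → 2 Cu(s) + Co²⁺(aq); Q = [Co²⁺]^1/[Cu⁺]^2.
From E = E° − (0.0592/n) log Q: log Q = (E° − E)·n/0.0592 = (+0.78 − (+0.585))·2/0.0592 = 6.5878.
So 2·log[Cu⁺] = 1·log(1.5) − log Q = 0.1761 − (6.5878) = -6.4117; log[Cu⁺] = -6.4117 / 2 = -3.2058; [Cu⁺] = 10^(-3.2058) ≈ 0.00062 M.

0.00062 M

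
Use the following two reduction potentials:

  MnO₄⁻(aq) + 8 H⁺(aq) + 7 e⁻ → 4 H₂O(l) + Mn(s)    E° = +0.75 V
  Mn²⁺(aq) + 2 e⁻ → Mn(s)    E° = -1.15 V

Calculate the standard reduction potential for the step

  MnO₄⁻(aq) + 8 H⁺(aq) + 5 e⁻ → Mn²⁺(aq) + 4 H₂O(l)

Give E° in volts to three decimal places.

Sequential free energies add, so n₃E°₃ = n₁E°₁ + n₂E°₂.
With n₃ = 7, and the known step contributing 2×(-1.15) V, the unknown satisfies 5·E° = 7×(+0.75) − 2×(-1.15) = +7.550.
E° = +7.550 / 5 = +1.510 V.

+1.510 V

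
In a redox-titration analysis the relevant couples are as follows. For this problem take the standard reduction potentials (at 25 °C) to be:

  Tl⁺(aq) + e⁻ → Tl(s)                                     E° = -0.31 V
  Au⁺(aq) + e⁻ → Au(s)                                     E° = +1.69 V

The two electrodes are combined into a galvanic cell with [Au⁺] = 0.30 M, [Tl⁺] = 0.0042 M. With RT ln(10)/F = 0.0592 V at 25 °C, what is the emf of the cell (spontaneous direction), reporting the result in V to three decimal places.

+2.110 V

Au⁺/Au is the cathode (higher E°), Tl⁺/Tl the anode: E°cell = +1.69 − (-0.31) = +2.00 V, n = 1.
Overall: Au⁺(aq) + Tl(s) → Au(s) + Tl⁺(aq)
Q = [Tl⁺] / ([Au⁺]); log Q = -1.854.
E = E° − (0.0592/n) log Q = +2.00 − (0.0592/1)(-1.854) = +2.110 V.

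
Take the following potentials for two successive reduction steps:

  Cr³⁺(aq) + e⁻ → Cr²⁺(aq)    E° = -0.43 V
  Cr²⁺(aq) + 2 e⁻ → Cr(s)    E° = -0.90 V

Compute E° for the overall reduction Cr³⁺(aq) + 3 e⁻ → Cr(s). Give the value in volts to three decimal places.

-0.743 V

Since ΔG° = −nFE° is additive over sequential reductions, n₃E°₃ = n₁E°₁ + n₂E°₂.
E°₃ = (1×-0.43 + 2×-0.90) / 3 = (-2.230) / 3 = -0.743 V.
E° values themselves are not directly additive — weighting by electron count is essential.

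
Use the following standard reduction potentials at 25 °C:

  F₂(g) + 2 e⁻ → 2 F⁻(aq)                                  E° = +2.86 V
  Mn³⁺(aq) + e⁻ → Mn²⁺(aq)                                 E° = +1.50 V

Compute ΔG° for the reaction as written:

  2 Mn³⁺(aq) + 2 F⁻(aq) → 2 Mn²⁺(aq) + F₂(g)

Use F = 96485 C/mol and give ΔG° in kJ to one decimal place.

As written, Mn³⁺/Mn²⁺ is reduced (cathode) and F₂/F⁻ is oxidised (anode), so E°cell = (+1.50) − (+2.86) = -1.36 V.
Balancing electrons gives n = 2.
ΔG° = −nFE° = −(2)(96485)(-1.36) = 262,439 J = +262.4 kJ.

+262.4 kJ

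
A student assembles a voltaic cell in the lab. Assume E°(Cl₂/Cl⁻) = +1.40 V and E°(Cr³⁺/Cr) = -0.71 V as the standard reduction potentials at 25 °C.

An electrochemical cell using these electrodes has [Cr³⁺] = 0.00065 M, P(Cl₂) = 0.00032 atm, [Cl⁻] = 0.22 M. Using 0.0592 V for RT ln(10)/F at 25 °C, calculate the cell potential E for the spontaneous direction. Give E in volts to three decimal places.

+2.108 V

Cl₂/Cl⁻ is the cathode (higher E°), Cr³⁺/Cr the anode: E°cell = +1.40 − (-0.71) = +2.11 V, n = 6.
Overall: 3 Cl₂(g) + 2 Cr(s) → 6 Cl⁻(aq) + 2 Cr³⁺(aq)
Q = [Cl⁻]^6·[Cr³⁺]^2 / (P(Cl₂)^3); log Q = 0.165.
E = E° − (0.0592/n) log Q = +2.11 − (0.0592/6)(0.165) = +2.108 V.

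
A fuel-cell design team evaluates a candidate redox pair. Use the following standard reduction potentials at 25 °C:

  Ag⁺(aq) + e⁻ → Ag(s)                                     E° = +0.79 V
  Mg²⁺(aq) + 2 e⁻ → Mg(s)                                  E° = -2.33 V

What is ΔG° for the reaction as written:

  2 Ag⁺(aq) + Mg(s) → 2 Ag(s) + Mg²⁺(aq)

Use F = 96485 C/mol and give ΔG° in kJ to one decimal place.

As written, Ag⁺/Ag is reduced (cathode) and Mg²⁺/Mg is oxidised (anode), so E°cell = (+0.79) − (-2.33) = +3.12 V.
Balancing electrons gives n = 2.
ΔG° = −nFE° = −(2)(96485)(+3.12) = -602,066 J = -602.1 kJ.

-602.1 kJ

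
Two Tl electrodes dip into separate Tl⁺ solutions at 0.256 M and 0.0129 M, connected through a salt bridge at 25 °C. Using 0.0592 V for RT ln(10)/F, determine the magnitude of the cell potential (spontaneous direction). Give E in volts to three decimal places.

+0.077 V

For a concentration cell E°cell = 0. The 0.256 M side is the cathode (reduction is favoured where [Tl⁺] is higher).
With n = 1, E = −(0.0592/1) log([Tl⁺]ₐₙ/[Tl⁺]꜀ₐₜ) = −(0.0592/1) log(0.0129/0.256) = −(0.0592/1)(-1.298) = +0.077 V.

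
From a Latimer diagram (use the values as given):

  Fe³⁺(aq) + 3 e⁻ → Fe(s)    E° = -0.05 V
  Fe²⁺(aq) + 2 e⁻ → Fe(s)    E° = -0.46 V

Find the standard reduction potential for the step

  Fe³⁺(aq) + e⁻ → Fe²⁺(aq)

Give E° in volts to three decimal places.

+0.770 V

Sequential free energies add, so n₃E°₃ = n₁E°₁ + n₂E°₂.
With n₃ = 3, and the known step contributing 2×(-0.46) V, the unknown satisfies 1·E° = 3×(-0.05) − 2×(-0.46) = +0.770.
E° = +0.770 / 1 = +0.770 V.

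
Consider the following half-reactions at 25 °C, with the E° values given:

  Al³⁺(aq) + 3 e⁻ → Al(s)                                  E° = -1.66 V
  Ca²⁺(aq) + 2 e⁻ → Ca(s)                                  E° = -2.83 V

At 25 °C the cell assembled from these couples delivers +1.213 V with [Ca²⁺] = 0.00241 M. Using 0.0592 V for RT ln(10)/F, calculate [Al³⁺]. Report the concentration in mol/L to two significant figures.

Al³⁺/Al is the cathode, Ca²⁺/Ca the anode: E°cell = +1.17 V, n = 6.
Overall reaction: 2 Al³⁺(aq) + 3 Ca(s) → 2 Al(s) + 3 Ca²⁺(aq); Q = [Ca²⁺]^3/[Al³⁺]^2.
From E = E° − (0.0592/n) log Q: log Q = (E° − E)·n/0.0592 = (+1.17 − (+1.213))·6/0.0592 = -4.3581.
So 2·log[Al³⁺] = 3·log(0.00241) − log Q = -7.8539 − (-4.3581) = -3.4958; log[Al³⁺] = -3.4958 / 2 = -1.7479; [Al³⁺] = 10^(-1.7479) ≈ 0.018 M.

0.018 M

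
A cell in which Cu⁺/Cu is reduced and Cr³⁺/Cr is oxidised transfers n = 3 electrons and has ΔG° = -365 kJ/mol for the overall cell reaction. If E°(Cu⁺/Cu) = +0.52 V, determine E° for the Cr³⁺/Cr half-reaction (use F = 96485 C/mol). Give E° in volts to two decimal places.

E°cell = −ΔG°/(nF) = −(-365×10³)/((3)(96485)) = +1.261 V.
Since Cu⁺/Cu is the cathode and Cr³⁺/Cr the anode, E°cell = E°(Cu⁺/Cu) − E°(Cr³⁺/Cr).
So E°(Cr³⁺/Cr) = E°(Cu⁺/Cu) − E°cell = (+0.52) − (+1.261) = -0.74 V.

-0.74 V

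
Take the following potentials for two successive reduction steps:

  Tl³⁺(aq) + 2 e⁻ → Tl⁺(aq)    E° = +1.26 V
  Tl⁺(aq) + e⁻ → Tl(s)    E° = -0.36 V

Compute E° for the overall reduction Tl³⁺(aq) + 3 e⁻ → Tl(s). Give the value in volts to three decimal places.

Standard free energies of sequential steps add: ΔG°₃ = ΔG°₁ + ΔG°₂, so n₃E°₃ = n₁E°₁ + n₂E°₂.
E°₃ = (2×+1.26 + 1×-0.36) / 3 = (+2.160) / 3 = +0.720 V.

+0.720 V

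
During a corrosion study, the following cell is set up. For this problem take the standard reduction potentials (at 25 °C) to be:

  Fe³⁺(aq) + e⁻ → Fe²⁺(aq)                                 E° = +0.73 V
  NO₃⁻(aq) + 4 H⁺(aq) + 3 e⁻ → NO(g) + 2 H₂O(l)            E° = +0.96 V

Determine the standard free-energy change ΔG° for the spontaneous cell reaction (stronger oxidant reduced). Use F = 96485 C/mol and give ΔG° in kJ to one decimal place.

NO₃⁻/NO (E° = +0.96 V) is the cathode; Fe³⁺/Fe²⁺ (E° = +0.73 V) is the anode, so E°cell = +0.23 V.
Balancing electrons gives n = 3 (lcm of 3 and 1).
ΔG° = −nFE° = −(3)(96485)(+0.23) = -66,575 J = -66.6 kJ.

-66.6 kJ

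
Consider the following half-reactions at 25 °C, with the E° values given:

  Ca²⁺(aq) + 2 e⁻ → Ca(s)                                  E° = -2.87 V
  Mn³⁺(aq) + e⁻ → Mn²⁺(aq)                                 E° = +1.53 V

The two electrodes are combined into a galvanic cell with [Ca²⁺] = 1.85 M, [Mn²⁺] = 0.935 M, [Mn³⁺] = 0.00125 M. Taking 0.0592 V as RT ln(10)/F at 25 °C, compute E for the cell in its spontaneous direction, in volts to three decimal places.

Mn³⁺/Mn²⁺ is the cathode (higher E°), Ca²⁺/Ca the anode: E°cell = +1.53 − (-2.87) = +4.40 V, n = 2.
Overall: 2 Mn³⁺(aq) + Ca(s) → 2 Mn²⁺(aq) + Ca²⁺(aq)
Q = [Mn²⁺]^2·[Ca²⁺] / ([Mn³⁺]^2); log Q = 6.015.
E = E° − (0.0592/n) log Q = +4.40 − (0.0592/2)(6.015) = +4.222 V.

+4.222 V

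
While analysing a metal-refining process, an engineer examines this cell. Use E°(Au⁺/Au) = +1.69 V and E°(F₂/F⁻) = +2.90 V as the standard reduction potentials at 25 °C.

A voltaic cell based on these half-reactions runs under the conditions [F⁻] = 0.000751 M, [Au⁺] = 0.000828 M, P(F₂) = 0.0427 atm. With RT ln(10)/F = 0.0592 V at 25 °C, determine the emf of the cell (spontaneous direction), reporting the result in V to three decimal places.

F₂/F⁻ is the cathode (higher E°), Au⁺/Au the anode: E°cell = +2.90 − (+1.69) = +1.21 V, n = 2.
Overall: F₂(g) + 2 Au(s) → 2 F⁻(aq) + 2 Au⁺(aq)
Q = [F⁻]^2·[Au⁺]^2 / (P(F₂)); log Q = -11.043.
E = E° − (0.0592/n) log Q = +1.21 − (0.0592/2)(-11.043) = +1.537 V.

+1.537 V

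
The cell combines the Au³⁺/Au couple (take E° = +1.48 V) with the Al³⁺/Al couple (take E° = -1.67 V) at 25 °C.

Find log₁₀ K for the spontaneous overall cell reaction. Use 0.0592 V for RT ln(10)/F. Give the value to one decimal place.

Cathode: Au³⁺/Au; anode: Al³⁺/Al. E°cell = +3.15 V, n = 3.
log K = nE°cell / 0.0592 = (3)(+3.15) / 0.0592 = 159.6.

159.6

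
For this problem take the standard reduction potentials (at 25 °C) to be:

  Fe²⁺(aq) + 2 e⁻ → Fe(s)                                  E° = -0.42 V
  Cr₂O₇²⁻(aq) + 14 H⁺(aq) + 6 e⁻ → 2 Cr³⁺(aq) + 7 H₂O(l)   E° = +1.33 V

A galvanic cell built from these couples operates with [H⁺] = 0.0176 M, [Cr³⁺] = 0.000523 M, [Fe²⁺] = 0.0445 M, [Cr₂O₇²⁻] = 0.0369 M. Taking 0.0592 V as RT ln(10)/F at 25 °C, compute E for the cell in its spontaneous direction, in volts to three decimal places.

+1.598 V

Cr₂O₇²⁻/Cr³⁺ is the cathode (higher E°), Fe²⁺/Fe the anode: E°cell = +1.33 − (-0.42) = +1.75 V, n = 6.
Overall: Cr₂O₇²⁻(aq) + 14 H⁺(aq) + 3 Fe(s) → 2 Cr³⁺(aq) + 7 H₂O(l) + 3 Fe²⁺(aq)
Q = [Cr³⁺]^2·[Fe²⁺]^3 / ([Cr₂O₇²⁻]·[H⁺]^14); log Q = 15.378.
E = E° − (0.0592/n) log Q = +1.75 − (0.0592/6)(15.378) = +1.598 V.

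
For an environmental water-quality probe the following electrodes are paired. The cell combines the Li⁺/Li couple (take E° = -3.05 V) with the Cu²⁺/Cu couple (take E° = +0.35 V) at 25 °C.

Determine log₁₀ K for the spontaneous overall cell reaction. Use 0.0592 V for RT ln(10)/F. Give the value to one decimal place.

Cathode: Cu²⁺/Cu; anode: Li⁺/Li. E°cell = +3.40 V, n = 2.
log K = nE°cell / 0.0592 = (2)(+3.40) / 0.0592 = 114.9.

114.9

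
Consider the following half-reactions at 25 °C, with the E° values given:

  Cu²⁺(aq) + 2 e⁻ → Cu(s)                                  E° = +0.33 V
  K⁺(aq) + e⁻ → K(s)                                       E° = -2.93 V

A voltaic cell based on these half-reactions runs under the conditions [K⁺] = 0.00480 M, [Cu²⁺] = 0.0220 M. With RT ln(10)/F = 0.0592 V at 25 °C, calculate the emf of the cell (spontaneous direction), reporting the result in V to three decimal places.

+3.348 V

Cu²⁺/Cu is the cathode (higher E°), K⁺/K the anode: E°cell = +0.33 − (-2.93) = +3.26 V, n = 2.
Overall: Cu²⁺(aq) + 2 K(s) → Cu(s) + 2 K⁺(aq)
Q = [K⁺]^2 / ([Cu²⁺]); log Q = -2.980.
E = E° − (0.0592/n) log Q = +3.26 − (0.0592/2)(-2.980) = +3.348 V.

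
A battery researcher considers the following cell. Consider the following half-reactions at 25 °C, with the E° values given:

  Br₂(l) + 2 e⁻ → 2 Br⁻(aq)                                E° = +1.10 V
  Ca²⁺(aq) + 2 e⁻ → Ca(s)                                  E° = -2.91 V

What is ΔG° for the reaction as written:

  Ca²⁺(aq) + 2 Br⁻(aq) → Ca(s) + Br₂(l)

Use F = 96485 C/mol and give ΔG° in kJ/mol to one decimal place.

+773.8 kJ/mol

As written, Ca²⁺/Ca is reduced (cathode) and Br₂/Br⁻ is oxidised (anode), so E°cell = (-2.91) − (+1.10) = -4.01 V.
Balancing electrons gives n = 2.
ΔG° = −nFE° = −(2)(96485)(-4.01) = 773,810 J = +773.8 kJ/mol.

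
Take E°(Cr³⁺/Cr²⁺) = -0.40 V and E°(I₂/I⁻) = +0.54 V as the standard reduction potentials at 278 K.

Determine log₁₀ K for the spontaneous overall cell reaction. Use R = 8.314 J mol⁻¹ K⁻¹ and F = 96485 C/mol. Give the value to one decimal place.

34.1

Cathode: I₂/I⁻; anode: Cr³⁺/Cr²⁺. E°cell = (+0.54) − (-0.40) = +0.94 V, with n = 2.
ΔG° = −nFE° = −RT ln K, so ln K = nFE°/(RT) = (2)(96485)(+0.94) / ((8.314)(278)) = 78.481.
log₁₀ K = 78.481 / ln 10 = 34.1.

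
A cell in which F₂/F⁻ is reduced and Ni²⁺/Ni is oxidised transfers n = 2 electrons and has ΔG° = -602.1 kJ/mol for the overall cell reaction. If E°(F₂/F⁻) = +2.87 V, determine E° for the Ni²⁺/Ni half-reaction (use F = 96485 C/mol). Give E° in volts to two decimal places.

E°cell = −ΔG°/(nF) = −(-602.1×10³)/((2)(96485)) = +3.120 V.
Since F₂/F⁻ is the cathode and Ni²⁺/Ni the anode, E°cell = E°(F₂/F⁻) − E°(Ni²⁺/Ni).
So E°(Ni²⁺/Ni) = E°(F₂/F⁻) − E°cell = (+2.87) − (+3.120) = -0.25 V.

-0.25 V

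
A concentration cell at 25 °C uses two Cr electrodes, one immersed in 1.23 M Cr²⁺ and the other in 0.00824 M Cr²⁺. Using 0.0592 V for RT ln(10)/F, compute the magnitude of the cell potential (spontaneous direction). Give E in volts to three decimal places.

For a concentration cell E°cell = 0. The 1.23 M side is the cathode (reduction is favoured where [Cr²⁺] is higher).
With n = 2, E = −(0.0592/2) log([Cr²⁺]ₐₙ/[Cr²⁺]꜀ₐₜ) = −(0.0592/2) log(0.00824/1.23) = −(0.0592/2)(-2.174) = +0.064 V.

+0.064 V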